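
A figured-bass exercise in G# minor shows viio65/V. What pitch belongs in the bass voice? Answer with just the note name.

The applied chord viio65/V is rooted on C##: C##-E#-G#-B.
The figure 65 means first inversion — the third is in the bass.

E#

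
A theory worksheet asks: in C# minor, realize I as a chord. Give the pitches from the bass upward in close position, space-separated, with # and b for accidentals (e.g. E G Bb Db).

Scale degree 1 in C# minor is C#; here the chord built on it is altered to a major triad. I is the major tonic (Picardy third), borrowed from the parallel major.
So the chord is C#-E#-G#, a major triad.

C# E# G#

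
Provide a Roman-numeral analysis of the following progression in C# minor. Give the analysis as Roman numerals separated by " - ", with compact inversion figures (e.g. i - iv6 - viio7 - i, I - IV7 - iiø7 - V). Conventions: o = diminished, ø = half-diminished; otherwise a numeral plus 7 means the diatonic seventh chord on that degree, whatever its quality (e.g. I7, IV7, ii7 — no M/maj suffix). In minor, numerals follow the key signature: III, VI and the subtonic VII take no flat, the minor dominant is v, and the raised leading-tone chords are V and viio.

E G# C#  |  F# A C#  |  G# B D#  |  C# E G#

i6 - iv - v - i

E-G#-C# has root C#, degree 1 in C# minor, so i6.
F#-A-C# has root F#, degree 4 in C# minor, so iv.
G#-B-D#: minor triad on G# = scale degree 5 → v.
C#-E-G#: root C# is the tonic; minor triad there is i.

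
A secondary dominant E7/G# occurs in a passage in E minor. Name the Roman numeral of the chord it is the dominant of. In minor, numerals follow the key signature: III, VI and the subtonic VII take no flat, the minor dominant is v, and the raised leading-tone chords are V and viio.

iv

The chord is a dominant seventh chord on E.
A dominant resolves down a perfect fifth: E → A. In E minor, A is scale degree 4, i.e. iv.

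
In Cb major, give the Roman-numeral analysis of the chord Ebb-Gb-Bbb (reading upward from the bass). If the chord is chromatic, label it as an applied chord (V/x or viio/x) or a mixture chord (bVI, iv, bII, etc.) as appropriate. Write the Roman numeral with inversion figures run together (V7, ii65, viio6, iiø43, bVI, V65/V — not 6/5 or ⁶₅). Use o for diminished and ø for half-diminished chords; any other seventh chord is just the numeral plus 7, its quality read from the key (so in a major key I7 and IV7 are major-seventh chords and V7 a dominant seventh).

bIII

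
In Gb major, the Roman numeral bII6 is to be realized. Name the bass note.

bII in Gb major has root Abb; the chord is Abb-Cb-Ebb.
The figure 6 means first inversion — the third is in the bass.

Cb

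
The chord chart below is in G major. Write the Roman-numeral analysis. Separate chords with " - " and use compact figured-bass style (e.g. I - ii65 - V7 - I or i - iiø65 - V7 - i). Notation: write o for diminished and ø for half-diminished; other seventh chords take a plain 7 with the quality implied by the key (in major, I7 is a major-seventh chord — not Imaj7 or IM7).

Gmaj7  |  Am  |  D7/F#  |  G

I7 - ii - V65 - I

Gmaj7: major seventh chord on G = scale degree 1 → I7.
Am: root A is the supertonic; minor triad there is ii.
D7/F# has root D, degree 5 in G major, so V65.
G: root G is the tonic; major triad there is I.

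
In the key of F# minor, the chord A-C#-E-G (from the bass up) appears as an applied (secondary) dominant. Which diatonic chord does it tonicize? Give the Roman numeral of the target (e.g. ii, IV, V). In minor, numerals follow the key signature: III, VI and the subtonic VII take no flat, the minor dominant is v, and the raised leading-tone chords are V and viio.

The chord is a dominant seventh chord on A.
A dominant resolves down a perfect fifth: A → D. In F# minor, D is scale degree 6, i.e. VI.

VI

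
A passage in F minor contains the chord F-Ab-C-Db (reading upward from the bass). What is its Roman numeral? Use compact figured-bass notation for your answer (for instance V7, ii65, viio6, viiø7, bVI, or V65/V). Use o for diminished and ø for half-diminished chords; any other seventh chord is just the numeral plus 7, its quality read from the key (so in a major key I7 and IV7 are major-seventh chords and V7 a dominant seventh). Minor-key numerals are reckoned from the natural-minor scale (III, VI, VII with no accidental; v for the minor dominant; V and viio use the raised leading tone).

VI65

The pitches Db-F-Ab-C form a major seventh chord rooted on Db.
Db is scale degree 6 in F minor, and a major seventh chord on that degree is written VI7.
With F in the bass the chord is in first inversion, so the figured bass is 65.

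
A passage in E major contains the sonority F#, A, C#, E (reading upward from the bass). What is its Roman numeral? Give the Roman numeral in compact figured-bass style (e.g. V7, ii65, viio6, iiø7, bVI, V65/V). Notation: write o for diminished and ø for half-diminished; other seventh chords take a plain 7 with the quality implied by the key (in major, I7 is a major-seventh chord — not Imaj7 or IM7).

ii7

The pitches F#-A-C#-E form a minor seventh chord rooted on F#.
F# is scale degree 2 in E major, and a minor seventh chord on that degree is written ii7.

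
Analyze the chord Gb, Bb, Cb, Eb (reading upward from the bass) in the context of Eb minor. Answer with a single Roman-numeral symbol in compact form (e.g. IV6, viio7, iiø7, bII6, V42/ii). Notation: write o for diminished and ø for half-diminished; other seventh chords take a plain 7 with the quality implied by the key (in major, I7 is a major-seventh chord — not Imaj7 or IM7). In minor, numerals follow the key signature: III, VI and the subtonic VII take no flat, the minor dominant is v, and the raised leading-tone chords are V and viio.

VI43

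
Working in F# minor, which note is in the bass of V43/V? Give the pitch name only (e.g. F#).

The applied chord V43/V is rooted on G#: G#-B#-D#-F#.
The figure 43 means second inversion — the fifth is in the bass.

D#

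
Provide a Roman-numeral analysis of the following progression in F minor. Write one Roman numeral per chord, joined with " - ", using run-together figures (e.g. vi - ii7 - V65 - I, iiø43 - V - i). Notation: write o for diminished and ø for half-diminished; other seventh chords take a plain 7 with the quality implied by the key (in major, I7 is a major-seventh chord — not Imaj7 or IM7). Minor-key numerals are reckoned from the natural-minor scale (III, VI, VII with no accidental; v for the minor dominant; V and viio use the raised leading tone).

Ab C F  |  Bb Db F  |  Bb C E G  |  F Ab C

i6 - iv - V42 - i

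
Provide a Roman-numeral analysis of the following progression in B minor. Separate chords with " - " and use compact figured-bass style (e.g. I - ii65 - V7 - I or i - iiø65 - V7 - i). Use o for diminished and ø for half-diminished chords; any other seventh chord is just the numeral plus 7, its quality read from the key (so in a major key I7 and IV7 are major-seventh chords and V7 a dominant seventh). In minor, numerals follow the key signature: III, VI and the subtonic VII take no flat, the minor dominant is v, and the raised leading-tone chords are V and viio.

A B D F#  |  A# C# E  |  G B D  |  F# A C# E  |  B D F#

A-B-D-F# has root B, degree 1 in B minor, so i42.
A#-C#-E: diminished triad on A# = scale degree 7 → viio.
G-B-D has root G, degree 6 in B minor, so VI.
F#-A-C#-E: minor seventh chord on F# = scale degree 5 → v7.
B-D-F#: minor triad on B = scale degree 1 → i.

i42 - viio - VI - v7 - i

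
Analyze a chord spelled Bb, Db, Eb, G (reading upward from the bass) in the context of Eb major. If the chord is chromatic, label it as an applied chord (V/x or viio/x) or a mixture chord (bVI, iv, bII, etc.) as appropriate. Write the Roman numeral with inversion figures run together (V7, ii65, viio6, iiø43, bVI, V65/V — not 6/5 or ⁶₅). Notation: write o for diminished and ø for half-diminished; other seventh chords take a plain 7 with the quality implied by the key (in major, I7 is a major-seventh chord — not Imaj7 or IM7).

V43/IV

Stacked in thirds the chord is Eb-G-Bb-Db: a dominant seventh chord on Eb.
Eb is not a diatonic chord root with this quality in Eb major, but it lies a perfect fifth above Ab (IV), so the chord functions as an applied dominant of IV.
With Bb in the bass the chord is in second inversion, so the figured bass is 43.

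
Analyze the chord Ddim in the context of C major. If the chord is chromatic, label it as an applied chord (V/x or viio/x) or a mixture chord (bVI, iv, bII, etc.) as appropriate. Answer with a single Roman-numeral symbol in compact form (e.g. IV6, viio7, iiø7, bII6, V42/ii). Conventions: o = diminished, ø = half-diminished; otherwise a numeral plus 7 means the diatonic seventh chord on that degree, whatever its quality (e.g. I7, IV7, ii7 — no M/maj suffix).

Stacked in thirds the chord is D-F-Ab: a diminished triad on D.
D is the second degree of C major. This is the diminished supertonic triad, borrowed from the parallel minor.

iio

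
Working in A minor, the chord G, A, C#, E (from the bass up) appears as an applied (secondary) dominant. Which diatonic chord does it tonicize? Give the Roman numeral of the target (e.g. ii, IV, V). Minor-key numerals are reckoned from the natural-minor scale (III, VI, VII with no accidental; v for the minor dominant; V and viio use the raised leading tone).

The chord is a dominant seventh chord on A.
A dominant resolves down a perfect fifth: A → D. In A minor, D is scale degree 4, i.e. iv.

iv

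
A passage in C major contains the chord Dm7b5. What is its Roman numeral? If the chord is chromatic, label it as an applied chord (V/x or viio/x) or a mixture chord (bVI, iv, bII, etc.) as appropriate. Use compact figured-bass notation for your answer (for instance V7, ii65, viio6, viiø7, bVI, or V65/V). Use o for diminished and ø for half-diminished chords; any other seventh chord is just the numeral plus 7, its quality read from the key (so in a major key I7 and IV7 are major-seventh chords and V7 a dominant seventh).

iiø7

Stacked in thirds the chord is D-F-Ab-C: a half-diminished seventh chord on D.
D is the second degree of C major. This is the half-diminished supertonic seventh, borrowed from the parallel minor.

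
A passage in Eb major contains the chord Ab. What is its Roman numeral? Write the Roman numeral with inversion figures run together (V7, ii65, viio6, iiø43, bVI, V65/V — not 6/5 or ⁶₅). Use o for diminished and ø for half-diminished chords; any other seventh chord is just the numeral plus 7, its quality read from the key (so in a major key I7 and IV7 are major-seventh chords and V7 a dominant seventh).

IV

The pitches Ab-C-Eb form a major triad rooted on Ab.
In Eb major, Ab is the subdominant; the diatonic major triad there is IV.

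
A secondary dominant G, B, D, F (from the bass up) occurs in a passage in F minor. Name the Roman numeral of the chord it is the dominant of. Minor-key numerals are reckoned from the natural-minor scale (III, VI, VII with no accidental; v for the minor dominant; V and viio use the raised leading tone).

V

The chord is a dominant seventh chord on G.
A dominant resolves down a perfect fifth: G → C. In F minor, C is scale degree 5, i.e. V.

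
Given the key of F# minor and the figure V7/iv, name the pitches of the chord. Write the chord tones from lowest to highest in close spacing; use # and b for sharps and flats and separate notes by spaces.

The slash means an applied dominant: we want the dominant of iv. In F# minor, iv is B minor, and its dominant is built on F#.
Building a dominant seventh chord on F# gives F#-A#-C#-E.

F# A# C# E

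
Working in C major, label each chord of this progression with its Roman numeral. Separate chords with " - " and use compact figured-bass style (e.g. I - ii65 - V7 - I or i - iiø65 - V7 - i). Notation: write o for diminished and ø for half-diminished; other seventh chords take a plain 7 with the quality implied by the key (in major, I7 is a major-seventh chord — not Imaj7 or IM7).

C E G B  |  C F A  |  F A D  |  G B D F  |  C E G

C-E-G-B: root C is the tonic; major seventh chord there is I7.
C-F-A: major triad on F = scale degree 4 → IV64.
F-A-D: minor triad on D = scale degree 2 → ii6.
G-B-D-F has root G, degree 5 in C major, so V7.
C-E-G: major triad on C = scale degree 1 → I.

I7 - IV64 - ii6 - V7 - I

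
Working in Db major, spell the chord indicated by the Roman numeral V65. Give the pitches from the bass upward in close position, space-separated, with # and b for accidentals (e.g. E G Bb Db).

C Eb Gb Ab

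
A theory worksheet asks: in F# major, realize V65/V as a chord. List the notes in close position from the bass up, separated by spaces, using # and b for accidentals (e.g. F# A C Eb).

B# D# F# G#

V65/V is a secondary dominant — the dominant seventh of V. V in F# major is C#, so the applied chord's root is G#, a perfect fifth above.
Building a dominant seventh chord on G# gives G#-B#-D#-F#.
The figured bass 65 indicates first inversion, placing the third (B#) in the bass: B#-D#-F#-G#.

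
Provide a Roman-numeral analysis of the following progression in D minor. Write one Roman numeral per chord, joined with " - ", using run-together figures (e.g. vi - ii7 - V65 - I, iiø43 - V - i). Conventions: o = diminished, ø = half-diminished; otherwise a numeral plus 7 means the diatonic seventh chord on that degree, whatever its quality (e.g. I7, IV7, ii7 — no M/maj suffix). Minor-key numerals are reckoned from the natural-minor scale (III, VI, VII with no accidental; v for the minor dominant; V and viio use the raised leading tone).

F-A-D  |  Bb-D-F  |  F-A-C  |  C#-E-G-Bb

i6 - VI - III - viio7

F-A-D: root D is the tonic; minor triad there is i6.
Bb-D-F: major triad on Bb = scale degree 6 → VI.
F-A-C has root F, degree 3 in D minor, so III.
C#-E-G-Bb: fully diminished seventh chord on C# = scale degree 7 → viio7.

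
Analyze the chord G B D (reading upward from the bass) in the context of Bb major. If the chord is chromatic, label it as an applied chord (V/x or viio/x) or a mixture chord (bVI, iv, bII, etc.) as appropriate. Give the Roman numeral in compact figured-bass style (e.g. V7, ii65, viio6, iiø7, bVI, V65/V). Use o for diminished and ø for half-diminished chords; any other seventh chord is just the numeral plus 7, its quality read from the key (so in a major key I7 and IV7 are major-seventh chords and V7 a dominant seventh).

Stacked in thirds the chord is G-B-D: a major triad on G.
G is not a diatonic chord root with this quality in Bb major, but it lies a perfect fifth above C (ii), so the chord functions as an applied dominant of ii.

V/ii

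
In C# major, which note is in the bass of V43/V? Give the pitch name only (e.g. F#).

A#

The applied chord V43/V is rooted on D#: D#-F##-A#-C#.
The figure 43 means second inversion — the fifth is in the bass.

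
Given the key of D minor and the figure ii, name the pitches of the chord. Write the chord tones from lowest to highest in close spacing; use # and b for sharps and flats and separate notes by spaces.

E G B

ii is the minor supertonic, borrowed from the parallel major (the Dorian ii). In D minor that root is E.
So the chord is E-G-B, a minor triad.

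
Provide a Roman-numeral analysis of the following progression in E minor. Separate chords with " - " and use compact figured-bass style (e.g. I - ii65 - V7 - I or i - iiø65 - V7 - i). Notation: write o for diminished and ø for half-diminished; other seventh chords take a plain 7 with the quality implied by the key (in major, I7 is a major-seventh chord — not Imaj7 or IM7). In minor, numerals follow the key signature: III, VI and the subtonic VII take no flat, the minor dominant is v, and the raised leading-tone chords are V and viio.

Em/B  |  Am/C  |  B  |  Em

i64 - iv6 - V - i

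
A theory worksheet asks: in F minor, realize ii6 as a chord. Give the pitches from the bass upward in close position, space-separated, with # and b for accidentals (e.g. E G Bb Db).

Bb D G

Scale degree 2 in F minor is G; here the chord built on it is altered to a minor triad. ii6 is the minor supertonic, borrowed from the parallel major (the Dorian ii).
So the chord is G-Bb-D.
The figured bass 6 indicates first inversion, placing the third (Bb) in the bass: Bb-D-G.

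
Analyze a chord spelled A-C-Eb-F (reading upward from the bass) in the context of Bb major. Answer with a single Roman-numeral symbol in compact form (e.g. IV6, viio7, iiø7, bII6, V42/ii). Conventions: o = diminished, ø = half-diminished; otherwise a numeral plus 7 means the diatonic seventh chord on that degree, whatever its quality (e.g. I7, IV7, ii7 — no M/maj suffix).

Stacked in thirds the chord is F-A-C-Eb: a dominant seventh chord on F.
In Bb major, F is the dominant; the diatonic dominant seventh chord there is V7.
With A in the bass the chord is in first inversion, so the figured bass is 65.

V65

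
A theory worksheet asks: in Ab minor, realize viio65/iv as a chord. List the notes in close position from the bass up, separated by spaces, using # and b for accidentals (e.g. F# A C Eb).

Eb Gb Bbb C

The slash marks an applied leading-tone chord: viio of iv. In Ab minor, iv is Db, so the leading tone to it is C, a half step below.
Building a fully diminished seventh chord on C gives C-Eb-Gb-Bbb.
The figured bass 65 indicates first inversion, placing the third (Eb) in the bass: Eb-Gb-Bbb-C.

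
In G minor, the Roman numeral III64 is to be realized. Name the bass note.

F

III in G minor has root Bb; the chord is Bb-D-F.
The figure 64 means second inversion — the fifth is in the bass.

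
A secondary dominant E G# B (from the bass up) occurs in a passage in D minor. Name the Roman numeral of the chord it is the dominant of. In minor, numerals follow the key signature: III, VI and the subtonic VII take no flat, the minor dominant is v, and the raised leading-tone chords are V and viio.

V

The chord is a major triad on E.
A dominant resolves down a perfect fifth: E → A. In D minor, A is scale degree 5, i.e. V.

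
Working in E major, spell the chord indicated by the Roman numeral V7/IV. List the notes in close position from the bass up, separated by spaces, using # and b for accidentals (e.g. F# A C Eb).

The slash means an applied dominant: we want the dominant of IV. In E major, IV is A major, and its dominant is built on E.
Building a dominant seventh chord on E gives E-G#-B-D.

E G# B D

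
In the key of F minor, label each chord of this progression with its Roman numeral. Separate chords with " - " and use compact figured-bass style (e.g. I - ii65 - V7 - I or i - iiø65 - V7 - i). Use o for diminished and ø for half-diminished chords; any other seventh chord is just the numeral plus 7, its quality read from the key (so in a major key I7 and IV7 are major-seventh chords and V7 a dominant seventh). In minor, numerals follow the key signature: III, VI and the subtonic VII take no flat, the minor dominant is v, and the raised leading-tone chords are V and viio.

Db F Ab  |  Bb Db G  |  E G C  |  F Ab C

VI - iio6 - V6 - i

Db-F-Ab: major triad on Db = scale degree 6 → VI.
Bb-Db-G: root G is the supertonic; diminished triad there is iio6.
E-G-C: root C is the dominant; major triad there is V6.
F-Ab-C: root F is the tonic; minor triad there is i.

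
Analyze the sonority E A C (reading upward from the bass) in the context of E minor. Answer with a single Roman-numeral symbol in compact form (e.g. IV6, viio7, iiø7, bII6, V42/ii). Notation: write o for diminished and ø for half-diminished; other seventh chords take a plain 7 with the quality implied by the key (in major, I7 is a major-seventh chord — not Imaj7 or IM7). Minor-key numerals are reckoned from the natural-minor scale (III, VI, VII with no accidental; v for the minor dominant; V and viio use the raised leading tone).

iv64

The pitches A-C-E form a minor triad rooted on A.
In E minor, A is the subdominant; the diatonic minor triad there is iv.
With E in the bass the chord is in second inversion, so the figured bass is 64.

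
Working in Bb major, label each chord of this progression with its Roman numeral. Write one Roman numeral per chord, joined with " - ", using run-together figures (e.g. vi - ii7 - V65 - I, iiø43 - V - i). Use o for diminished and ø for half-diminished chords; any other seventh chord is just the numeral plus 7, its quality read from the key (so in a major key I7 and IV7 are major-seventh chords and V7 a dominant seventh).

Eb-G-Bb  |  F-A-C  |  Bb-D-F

IV - V - I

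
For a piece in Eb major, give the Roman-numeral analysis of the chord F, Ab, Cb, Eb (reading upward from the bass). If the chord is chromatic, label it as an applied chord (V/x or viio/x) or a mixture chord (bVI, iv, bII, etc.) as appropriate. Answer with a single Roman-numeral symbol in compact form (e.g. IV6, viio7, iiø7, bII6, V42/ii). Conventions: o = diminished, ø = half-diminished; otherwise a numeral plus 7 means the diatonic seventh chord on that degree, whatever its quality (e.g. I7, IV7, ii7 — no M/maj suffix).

iiø7

Stacked in thirds the chord is F-Ab-Cb-Eb: a half-diminished seventh chord on F.
F is the second degree of Eb major. This is the half-diminished supertonic seventh, borrowed from the parallel minor.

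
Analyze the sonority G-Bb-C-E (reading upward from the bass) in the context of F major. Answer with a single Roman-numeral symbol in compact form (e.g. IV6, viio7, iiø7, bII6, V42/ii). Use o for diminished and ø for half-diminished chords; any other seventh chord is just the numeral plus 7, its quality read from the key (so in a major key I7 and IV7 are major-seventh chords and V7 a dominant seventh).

V43

The pitches C-E-G-Bb form a dominant seventh chord rooted on C.
C is scale degree 5 in F major, and a dominant seventh chord on that degree is written V7.
With G in the bass the chord is in second inversion, so the figured bass is 43.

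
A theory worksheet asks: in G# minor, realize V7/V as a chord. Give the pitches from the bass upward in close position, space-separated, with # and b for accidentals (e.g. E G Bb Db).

A# C## E# G#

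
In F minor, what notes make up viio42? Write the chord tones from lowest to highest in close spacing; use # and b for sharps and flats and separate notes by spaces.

In F minor, the leading-tone chord is built on the raised seventh degree, E.
That chord is spelled E-G-Bb-Db.
The figured bass 42 indicates third inversion, placing the seventh (Db) in the bass: Db-E-G-Bb.

Db E G Bb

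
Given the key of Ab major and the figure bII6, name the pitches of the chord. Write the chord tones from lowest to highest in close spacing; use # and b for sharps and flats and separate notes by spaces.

Db Fb Bbb

Scale degree 2 in Ab major is Bb; lowering it a half step gives Bbb. bII6 is the Neapolitan sixth — a major triad on the lowered second degree, here in its customary first inversion.
So the chord is Bbb-Db-Fb.
The figured bass 6 indicates first inversion, placing the third (Db) in the bass: Db-Fb-Bbb.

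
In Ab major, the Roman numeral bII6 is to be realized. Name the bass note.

Db

bII in Ab major has root Bbb; the chord is Bbb-Db-Fb.
The figure 6 means first inversion — the third is in the bass.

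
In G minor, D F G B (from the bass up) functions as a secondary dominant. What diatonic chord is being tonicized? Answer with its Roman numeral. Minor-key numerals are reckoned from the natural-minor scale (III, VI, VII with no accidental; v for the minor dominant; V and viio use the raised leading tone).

The chord is a dominant seventh chord on G.
A dominant resolves down a perfect fifth: G → C. In G minor, C is scale degree 4, i.e. iv.

iv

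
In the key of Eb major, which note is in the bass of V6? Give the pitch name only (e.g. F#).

V in Eb major has root Bb; the chord is Bb-D-F.
The figure 6 means first inversion — the third is in the bass.

D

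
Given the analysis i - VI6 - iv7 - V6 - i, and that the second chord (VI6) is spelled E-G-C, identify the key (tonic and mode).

The anchor chord is a major triad on C, labeled VI6.
VI6 on C implies C is the submediant; that puts the tonic at E, and the uppercase numeral fits minor mode.

E minor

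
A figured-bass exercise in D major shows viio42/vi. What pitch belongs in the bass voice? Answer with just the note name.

G

The applied chord viio42/vi is rooted on A#: A#-C#-E-G.
The figure 42 means third inversion — the seventh is in the bass.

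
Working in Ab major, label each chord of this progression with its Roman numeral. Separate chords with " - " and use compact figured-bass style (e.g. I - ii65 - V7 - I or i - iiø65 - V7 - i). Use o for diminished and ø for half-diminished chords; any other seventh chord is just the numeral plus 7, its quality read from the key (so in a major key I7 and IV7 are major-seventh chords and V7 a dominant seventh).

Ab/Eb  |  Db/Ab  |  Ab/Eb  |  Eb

I64 - IV64 - I64 - V

Ab/Eb has root Ab, degree 1 in Ab major, so I64.
Db/Ab: root Db is the subdominant; major triad there is IV64.
Ab/Eb: major triad on Ab = scale degree 1 → I64.
Eb: major triad on Eb = scale degree 5 → V.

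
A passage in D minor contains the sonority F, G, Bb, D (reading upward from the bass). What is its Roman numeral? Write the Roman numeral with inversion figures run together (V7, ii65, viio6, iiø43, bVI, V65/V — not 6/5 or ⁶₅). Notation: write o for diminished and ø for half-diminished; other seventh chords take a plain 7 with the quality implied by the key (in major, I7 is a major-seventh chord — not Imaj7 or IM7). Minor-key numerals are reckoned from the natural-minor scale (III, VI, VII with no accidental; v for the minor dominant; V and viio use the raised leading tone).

iv42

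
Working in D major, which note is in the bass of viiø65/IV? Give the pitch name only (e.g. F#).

The applied chord viiø65/IV is rooted on F#: F#-A-C-E.
The figure 65 means first inversion — the third is in the bass.

A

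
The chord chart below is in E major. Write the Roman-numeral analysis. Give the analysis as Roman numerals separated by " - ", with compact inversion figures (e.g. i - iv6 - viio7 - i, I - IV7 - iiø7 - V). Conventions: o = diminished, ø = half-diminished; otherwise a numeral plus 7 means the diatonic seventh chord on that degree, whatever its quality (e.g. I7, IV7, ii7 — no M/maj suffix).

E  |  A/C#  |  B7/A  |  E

E has root E, degree 1 in E major, so I.
A/C# has root A, degree 4 in E major, so IV6.
B7/A: root B is the dominant; dominant seventh chord there is V42.
E: root E is the tonic; major triad there is I.

I - IV6 - V42 - I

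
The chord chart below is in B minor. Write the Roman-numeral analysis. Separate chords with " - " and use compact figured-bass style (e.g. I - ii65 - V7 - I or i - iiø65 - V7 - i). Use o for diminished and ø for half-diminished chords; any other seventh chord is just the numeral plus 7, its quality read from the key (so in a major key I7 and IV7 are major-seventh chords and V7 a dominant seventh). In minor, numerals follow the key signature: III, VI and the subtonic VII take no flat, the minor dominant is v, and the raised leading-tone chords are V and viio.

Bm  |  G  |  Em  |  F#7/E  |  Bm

i - VI - iv - V42 - i

Bm: minor triad on B = scale degree 1 → i.
G has root G, degree 6 in B minor, so VI.
Em: minor triad on E = scale degree 4 → iv.
F#7/E has root F#, degree 5 in B minor, so V42.
Bm has root B, degree 1 in B minor, so i.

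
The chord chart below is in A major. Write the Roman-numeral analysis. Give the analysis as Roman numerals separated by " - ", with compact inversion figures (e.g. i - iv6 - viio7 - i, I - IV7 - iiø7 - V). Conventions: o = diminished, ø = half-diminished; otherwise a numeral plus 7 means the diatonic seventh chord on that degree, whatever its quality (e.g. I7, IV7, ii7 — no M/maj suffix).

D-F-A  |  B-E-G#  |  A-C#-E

iv - V64 - I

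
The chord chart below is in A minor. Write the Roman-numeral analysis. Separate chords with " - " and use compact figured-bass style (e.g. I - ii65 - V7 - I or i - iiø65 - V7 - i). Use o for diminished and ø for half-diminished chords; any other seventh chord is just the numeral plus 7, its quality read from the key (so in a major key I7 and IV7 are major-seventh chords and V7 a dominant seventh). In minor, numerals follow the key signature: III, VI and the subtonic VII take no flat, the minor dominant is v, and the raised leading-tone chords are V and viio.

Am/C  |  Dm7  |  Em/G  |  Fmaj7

Am/C: minor triad on A = scale degree 1 → i6.
Dm7: minor seventh chord on D = scale degree 4 → iv7.
Em/G: root E is the dominant; minor triad there is v6.
Fmaj7 has root F, degree 6 in A minor, so VI7.

i6 - iv7 - v6 - VI7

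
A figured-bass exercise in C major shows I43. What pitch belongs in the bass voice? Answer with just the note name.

I in C major has root C; the chord is C-E-G-B.
The figure 43 means second inversion — the fifth is in the bass.

G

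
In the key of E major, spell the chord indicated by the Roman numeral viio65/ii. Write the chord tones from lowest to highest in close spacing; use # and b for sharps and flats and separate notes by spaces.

G# B D E#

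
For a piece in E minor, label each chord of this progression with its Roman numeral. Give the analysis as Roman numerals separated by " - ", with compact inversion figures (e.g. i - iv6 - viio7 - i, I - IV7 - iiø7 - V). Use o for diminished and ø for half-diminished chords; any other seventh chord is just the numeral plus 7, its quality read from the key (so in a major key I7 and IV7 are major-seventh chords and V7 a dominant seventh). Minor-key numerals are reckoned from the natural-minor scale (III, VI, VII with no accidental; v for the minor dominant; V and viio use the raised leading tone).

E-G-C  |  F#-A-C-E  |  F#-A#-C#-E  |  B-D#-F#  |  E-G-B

E-G-C has root C, degree 6 in E minor, so VI6.
F#-A-C-E has root F#, degree 2 in E minor, so iiø7.
F#-A#-C#-E is the secondary dominant of V (dominant seventh chord on F#): V7/V.
B-D#-F#: major triad on B = scale degree 5 → V.
E-G-B: minor triad on E = scale degree 1 → i.

VI6 - iiø7 - V7/V - V - i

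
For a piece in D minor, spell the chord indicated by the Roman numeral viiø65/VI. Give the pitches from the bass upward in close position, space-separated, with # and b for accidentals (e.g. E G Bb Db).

The slash marks an applied leading-tone chord: viio of VI. In D minor, VI is Bb, so the leading tone to it is A, a half step below.
Building a half-diminished seventh chord on A gives A-C-Eb-G.
With the 65 figure the chord is in first inversion; from the bass C upward in close position it reads C-Eb-G-A.

C Eb G A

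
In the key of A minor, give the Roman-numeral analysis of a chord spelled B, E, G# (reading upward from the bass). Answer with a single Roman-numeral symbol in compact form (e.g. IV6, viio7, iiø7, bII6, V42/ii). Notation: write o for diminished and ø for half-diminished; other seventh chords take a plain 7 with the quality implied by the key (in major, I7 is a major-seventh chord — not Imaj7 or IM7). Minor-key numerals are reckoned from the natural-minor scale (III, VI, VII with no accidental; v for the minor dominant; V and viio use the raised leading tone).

The pitches E-G#-B form a major triad rooted on E.
In A minor, E is the dominant; the diatonic major triad there is V.
With B in the bass the chord is in second inversion, so the figured bass is 64.

V64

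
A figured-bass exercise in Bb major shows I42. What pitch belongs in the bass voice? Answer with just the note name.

A

I in Bb major has root Bb; the chord is Bb-D-F-A.
The figure 42 means third inversion — the seventh is in the bass.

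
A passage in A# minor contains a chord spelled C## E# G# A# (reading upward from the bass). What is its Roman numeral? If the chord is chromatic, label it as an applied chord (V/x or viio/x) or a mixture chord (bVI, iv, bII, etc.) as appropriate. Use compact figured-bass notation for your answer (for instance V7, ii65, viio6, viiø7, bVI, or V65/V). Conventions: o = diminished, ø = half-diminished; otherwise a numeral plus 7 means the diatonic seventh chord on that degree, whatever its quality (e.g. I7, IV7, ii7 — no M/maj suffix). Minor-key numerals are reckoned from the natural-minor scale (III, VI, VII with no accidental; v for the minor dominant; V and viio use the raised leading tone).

V65/iv

Stacked in thirds the chord is A#-C##-E#-G#: a dominant seventh chord on A#.
A# is not a diatonic chord root with this quality in A# minor, but it lies a perfect fifth above D# (iv), so the chord functions as an applied dominant of iv.
With C## in the bass the chord is in first inversion, so the figured bass is 65.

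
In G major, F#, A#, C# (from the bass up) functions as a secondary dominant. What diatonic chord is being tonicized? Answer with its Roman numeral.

The chord is a major triad on F#.
A dominant resolves down a perfect fifth: F# → B. In G major, B is scale degree 3, i.e. iii.

iii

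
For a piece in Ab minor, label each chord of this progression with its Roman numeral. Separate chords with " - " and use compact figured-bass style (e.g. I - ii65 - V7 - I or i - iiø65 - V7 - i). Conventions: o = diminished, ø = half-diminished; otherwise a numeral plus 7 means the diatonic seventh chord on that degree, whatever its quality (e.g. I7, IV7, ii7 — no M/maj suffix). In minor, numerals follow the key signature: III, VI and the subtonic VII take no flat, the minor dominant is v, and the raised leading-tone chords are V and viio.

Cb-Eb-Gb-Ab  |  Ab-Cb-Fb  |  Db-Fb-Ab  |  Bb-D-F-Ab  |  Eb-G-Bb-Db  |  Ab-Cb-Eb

i65 - VI6 - iv - V7/V - V7 - i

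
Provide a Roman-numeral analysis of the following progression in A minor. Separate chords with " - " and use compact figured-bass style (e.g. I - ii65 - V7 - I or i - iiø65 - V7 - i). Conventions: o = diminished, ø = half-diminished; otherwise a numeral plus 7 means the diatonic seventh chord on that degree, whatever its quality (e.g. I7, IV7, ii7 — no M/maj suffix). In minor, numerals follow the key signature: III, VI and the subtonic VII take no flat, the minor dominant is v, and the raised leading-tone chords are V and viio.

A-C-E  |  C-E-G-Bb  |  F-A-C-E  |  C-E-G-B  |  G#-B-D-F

i - V7/VI - VI7 - III7 - viio7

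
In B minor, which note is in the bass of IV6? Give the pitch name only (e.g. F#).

IV in B minor has root E; the chord is E-G#-B.
The figure 6 means first inversion — the third is in the bass.

G#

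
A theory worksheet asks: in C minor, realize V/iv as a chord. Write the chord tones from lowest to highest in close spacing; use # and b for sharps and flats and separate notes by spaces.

C E G

The slash means an applied dominant: we want the dominant of iv. In C minor, iv is F minor, and its dominant is built on C.
Building a major triad on C gives C-E-G.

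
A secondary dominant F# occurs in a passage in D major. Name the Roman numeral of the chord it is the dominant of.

vi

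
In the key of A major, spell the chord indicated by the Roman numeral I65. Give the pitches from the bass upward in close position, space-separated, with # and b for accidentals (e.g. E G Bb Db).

The numeral's case and figure indicate a major seventh chord. In A major its root, the tonic, is A.
Stacking thirds from A gives A-C#-E-G#.
The figured bass 65 indicates first inversion, placing the third (C#) in the bass: C#-E-G#-A.

C# E G# A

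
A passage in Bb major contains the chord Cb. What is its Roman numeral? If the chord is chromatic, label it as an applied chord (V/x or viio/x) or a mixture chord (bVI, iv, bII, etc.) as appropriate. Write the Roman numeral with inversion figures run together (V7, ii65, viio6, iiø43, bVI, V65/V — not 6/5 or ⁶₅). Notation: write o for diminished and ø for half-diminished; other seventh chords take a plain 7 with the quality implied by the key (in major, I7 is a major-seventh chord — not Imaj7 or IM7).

The pitches Cb-Eb-Gb form a major triad rooted on Cb.
Cb is the lowered second degree of Bb major (diatonic 2 would be C). This is the Neapolitan chord — a major triad on the lowered second degree.

bII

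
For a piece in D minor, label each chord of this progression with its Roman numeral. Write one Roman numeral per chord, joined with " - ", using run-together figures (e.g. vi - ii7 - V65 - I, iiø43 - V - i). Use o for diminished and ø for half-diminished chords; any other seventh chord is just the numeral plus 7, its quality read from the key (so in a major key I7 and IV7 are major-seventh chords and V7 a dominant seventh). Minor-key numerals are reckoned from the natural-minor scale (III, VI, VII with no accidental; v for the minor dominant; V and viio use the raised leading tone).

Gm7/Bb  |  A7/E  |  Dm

Gm7/Bb: minor seventh chord on G = scale degree 4 → iv65.
A7/E: dominant seventh chord on A = scale degree 5 → V43.
Dm: root D is the tonic; minor triad there is i.

iv65 - V43 - i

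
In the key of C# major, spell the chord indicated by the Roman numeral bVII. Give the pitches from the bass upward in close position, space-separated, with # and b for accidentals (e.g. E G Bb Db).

B D# F#

bVII is a major triad on the lowered seventh degree (the subtonic), borrowed from the parallel minor. In C# major that root is B.
So the chord is B-D#-F#.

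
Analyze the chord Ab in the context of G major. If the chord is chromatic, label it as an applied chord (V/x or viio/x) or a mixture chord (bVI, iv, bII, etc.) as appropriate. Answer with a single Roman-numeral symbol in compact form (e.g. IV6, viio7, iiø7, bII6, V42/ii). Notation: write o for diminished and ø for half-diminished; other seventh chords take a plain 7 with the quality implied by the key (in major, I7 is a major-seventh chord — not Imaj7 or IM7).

bII

The pitches Ab-C-Eb form a major triad rooted on Ab.
Ab is the lowered second degree of G major (diatonic 2 would be A). This is the Neapolitan chord — a major triad on the lowered second degree.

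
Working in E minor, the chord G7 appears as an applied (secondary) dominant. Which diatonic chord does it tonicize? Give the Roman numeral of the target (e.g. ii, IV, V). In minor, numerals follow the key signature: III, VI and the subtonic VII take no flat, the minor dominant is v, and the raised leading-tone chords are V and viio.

The chord is a dominant seventh chord on G.
A dominant resolves down a perfect fifth: G → C. In E minor, C is scale degree 6, i.e. VI.

VI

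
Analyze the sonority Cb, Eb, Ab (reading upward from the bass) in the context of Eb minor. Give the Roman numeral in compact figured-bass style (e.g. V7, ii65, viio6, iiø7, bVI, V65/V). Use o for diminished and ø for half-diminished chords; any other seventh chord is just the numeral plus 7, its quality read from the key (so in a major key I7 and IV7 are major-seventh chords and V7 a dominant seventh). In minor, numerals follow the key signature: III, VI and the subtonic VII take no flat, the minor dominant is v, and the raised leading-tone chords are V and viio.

iv6

Stacked in thirds the chord is Ab-Cb-Eb: a minor triad on Ab.
In Eb minor, Ab is the subdominant; the diatonic minor triad there is iv.
With Cb in the bass the chord is in first inversion, so the figured bass is 6.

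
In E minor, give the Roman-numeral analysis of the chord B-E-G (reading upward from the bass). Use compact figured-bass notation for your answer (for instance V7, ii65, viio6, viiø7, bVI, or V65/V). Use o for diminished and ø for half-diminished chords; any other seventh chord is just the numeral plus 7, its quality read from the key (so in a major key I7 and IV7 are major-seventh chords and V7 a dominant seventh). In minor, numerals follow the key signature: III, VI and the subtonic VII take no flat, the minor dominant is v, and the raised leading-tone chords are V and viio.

i64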